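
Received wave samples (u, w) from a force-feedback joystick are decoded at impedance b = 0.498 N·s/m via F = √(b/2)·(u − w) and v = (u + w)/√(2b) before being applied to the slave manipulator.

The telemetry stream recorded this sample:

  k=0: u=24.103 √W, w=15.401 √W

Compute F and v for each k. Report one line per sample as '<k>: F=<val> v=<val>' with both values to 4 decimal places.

0: F=4.3423 v=39.5832

k=0: u−w=8.7020, u+w=39.5040; √(b/2)=0.4990, √(2b)=0.9980; F=0.4990×8.702=4.3423, v=39.5040/0.9980=39.5832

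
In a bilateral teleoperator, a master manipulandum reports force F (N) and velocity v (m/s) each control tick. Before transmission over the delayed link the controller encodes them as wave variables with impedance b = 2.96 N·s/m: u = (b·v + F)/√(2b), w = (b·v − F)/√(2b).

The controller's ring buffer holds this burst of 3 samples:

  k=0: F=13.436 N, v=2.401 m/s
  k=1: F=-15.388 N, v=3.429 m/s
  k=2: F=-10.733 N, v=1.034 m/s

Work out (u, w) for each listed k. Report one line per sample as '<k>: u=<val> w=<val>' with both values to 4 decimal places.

k=0: b·v=2.96×2.401=7.1070; √(2b)=2.4331; u=(7.1070+13.436)/2.4331=8.4431, w=(7.1070−13.436)/2.4331=-2.6012
k=1: b·v=2.96×3.429=10.1498; √(2b)=2.4331; u=(10.1498+(-15.388))/2.4331=-2.1529, w=(10.1498−(-15.388))/2.4331=10.4960
k=2: b·v=2.96×1.034=3.0606; √(2b)=2.4331; u=(3.0606+(-10.733))/2.4331=-3.1533, w=(3.0606−(-10.733))/2.4331=5.6692

0: u=8.4431 w=-2.6012
1: u=-2.1529 w=10.4960
2: u=-3.1533 w=5.6692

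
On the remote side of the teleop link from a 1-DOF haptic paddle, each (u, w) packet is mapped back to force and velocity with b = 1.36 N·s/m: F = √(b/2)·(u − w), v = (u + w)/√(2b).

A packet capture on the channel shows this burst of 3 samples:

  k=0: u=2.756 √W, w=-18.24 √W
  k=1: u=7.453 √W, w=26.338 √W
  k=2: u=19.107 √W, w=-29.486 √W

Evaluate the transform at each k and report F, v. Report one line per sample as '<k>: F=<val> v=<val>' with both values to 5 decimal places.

0: F=17.31375 v=-9.38855
1: F=-15.57297 v=20.48880
2: F=40.07081 v=-6.29319

k=0: u−w=20.99600, u+w=-15.48400; √(b/2)=0.82462, √(2b)=1.64924; F=0.82462×20.996=17.31375, v=-15.48400/1.64924=-9.38855
k=1: u−w=-18.88500, u+w=33.79100; √(b/2)=0.82462, √(2b)=1.64924; F=0.82462×(-18.885)=-15.57297, v=33.79100/1.64924=20.48880
k=2: u−w=48.59300, u+w=-10.37900; √(b/2)=0.82462, √(2b)=1.64924; F=0.82462×48.593=40.07081, v=-10.37900/1.64924=-6.29319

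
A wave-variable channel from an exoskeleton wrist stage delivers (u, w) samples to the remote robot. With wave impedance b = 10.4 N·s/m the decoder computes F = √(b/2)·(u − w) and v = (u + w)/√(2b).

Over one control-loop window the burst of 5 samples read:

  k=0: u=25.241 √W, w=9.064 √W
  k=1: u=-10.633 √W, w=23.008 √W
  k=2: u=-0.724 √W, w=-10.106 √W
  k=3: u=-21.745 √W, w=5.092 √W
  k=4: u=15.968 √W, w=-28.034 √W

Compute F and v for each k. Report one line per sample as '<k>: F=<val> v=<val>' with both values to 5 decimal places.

0: F=36.88924 v=7.52187
1: F=-76.71328 v=2.71340
2: F=21.39425 v=-2.37463
3: F=-61.19778 v=-3.65141
4: F=100.34000 v=-2.64565

k=0: u−w=16.17700, u+w=34.30500; √(b/2)=2.28035, √(2b)=4.56070; F=2.28035×16.177=36.88924, v=34.30500/4.56070=7.52187
k=1: u−w=-33.64100, u+w=12.37500; √(b/2)=2.28035, √(2b)=4.56070; F=2.28035×(-33.641)=-76.71328, v=12.37500/4.56070=2.71340
k=2: u−w=9.38200, u+w=-10.83000; √(b/2)=2.28035, √(2b)=4.56070; F=2.28035×9.382=21.39425, v=-10.83000/4.56070=-2.37463
k=3: u−w=-26.83700, u+w=-16.65300; √(b/2)=2.28035, √(2b)=4.56070; F=2.28035×(-26.837)=-61.19778, v=-16.65300/4.56070=-3.65141
k=4: u−w=44.00200, u+w=-12.06600; √(b/2)=2.28035, √(2b)=4.56070; F=2.28035×44.002=100.34000, v=-12.06600/4.56070=-2.64565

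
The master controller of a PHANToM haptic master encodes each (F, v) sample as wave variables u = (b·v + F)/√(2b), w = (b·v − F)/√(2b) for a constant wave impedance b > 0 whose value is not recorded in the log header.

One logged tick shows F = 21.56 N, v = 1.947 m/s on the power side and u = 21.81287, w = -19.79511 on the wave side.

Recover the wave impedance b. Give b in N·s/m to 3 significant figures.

b = 0.537 N·s/m

u + w = 2.01776;  u + w = √(2b)·v, so √(2b) = 2.01776/1.947 = 1.03634.
b = (√(2b))²/2 = 1.07401/2 = 0.53700.
(Check via u − w = 2F/√(2b): u − w = 41.60798, 2F/√(2b) = 41.60784.)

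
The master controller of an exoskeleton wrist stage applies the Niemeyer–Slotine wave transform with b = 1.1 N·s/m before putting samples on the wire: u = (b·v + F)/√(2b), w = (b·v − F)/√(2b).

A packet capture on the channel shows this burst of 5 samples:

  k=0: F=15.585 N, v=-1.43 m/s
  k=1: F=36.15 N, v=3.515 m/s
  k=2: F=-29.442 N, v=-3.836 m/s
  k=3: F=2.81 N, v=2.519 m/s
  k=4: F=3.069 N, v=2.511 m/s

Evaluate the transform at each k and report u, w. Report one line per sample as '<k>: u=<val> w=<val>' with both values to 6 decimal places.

k=0: b·v=1.1×(-1.43)=-1.573000; √(2b)=1.483240; u=(-1.573000+15.585)/1.483240=9.446888, w=(-1.573000−15.585)/1.483240=-11.567921
k=1: b·v=1.1×3.515=3.866500; √(2b)=1.483240; u=(3.866500+36.15)/1.483240=26.979119, w=(3.866500−36.15)/1.483240=-21.765531
k=2: b·v=1.1×(-3.836)=-4.219600; √(2b)=1.483240; u=(-4.219600+(-29.442))/1.483240=-22.694646, w=(-4.219600−(-29.442))/1.483240=17.004939
k=3: b·v=1.1×2.519=2.770900; √(2b)=1.483240; u=(2.770900+2.81)/1.483240=3.762642, w=(2.770900−2.81)/1.483240=-0.026361
k=4: b·v=1.1×2.511=2.762100; √(2b)=1.483240; u=(2.762100+3.069)/1.483240=3.931327, w=(2.762100−3.069)/1.483240=-0.206912

0: u=9.446888 w=-11.567921
1: u=26.979119 w=-21.765531
2: u=-22.694646 w=17.004939
3: u=3.762642 w=-0.026361
4: u=3.931327 w=-0.206912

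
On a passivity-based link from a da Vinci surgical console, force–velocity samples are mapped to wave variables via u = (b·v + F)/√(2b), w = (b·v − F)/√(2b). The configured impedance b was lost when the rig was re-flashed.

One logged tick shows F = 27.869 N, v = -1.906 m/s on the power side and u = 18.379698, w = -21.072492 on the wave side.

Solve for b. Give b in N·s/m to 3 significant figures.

u + w = -2.692794;  u + w = √(2b)·v, so √(2b) = -2.692794/(-1.906) = 1.412799.
b = (√(2b))²/2 = 1.996000/2 = 0.998000.
(Check via u − w = 2F/√(2b): u − w = 39.452190, 2F/√(2b) = 39.452193.)

b = 0.998 N·s/m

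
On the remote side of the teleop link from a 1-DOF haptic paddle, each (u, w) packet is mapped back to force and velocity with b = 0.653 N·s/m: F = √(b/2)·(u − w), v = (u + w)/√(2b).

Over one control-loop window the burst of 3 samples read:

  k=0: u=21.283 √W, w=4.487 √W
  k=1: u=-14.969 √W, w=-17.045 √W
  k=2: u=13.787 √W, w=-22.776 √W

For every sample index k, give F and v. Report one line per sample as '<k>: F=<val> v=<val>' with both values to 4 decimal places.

0: F=9.5973 v=22.5498
1: F=1.1862 v=-28.0136
2: F=20.8922 v=-7.8657

k=0: u−w=16.7960, u+w=25.7700; √(b/2)=0.5714, √(2b)=1.1428; F=0.5714×16.796=9.5973, v=25.7700/1.1428=22.5498
k=1: u−w=2.0760, u+w=-32.0140; √(b/2)=0.5714, √(2b)=1.1428; F=0.5714×2.076=1.1862, v=-32.0140/1.1428=-28.0136
k=2: u−w=36.5630, u+w=-8.9890; √(b/2)=0.5714, √(2b)=1.1428; F=0.5714×36.563=20.8922, v=-8.9890/1.1428=-7.8657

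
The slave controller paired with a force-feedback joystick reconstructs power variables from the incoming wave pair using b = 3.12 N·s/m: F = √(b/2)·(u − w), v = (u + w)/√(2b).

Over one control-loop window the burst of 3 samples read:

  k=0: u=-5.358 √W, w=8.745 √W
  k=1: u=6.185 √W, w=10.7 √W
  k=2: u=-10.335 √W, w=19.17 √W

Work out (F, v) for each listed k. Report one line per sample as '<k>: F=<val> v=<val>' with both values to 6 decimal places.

k=0: u−w=-14.103000, u+w=3.387000; √(b/2)=1.249000, √(2b)=2.497999; F=1.249000×(-14.103)=-17.614641, v=3.387000/2.497999=1.355885
k=1: u−w=-4.515000, u+w=16.885000; √(b/2)=1.249000, √(2b)=2.497999; F=1.249000×(-4.515)=-5.639233, v=16.885000/2.497999=6.759410
k=2: u−w=-29.505000, u+w=8.835000; √(b/2)=1.249000, √(2b)=2.497999; F=1.249000×(-29.505)=-36.851733, v=8.835000/2.497999=3.536831

0: F=-17.614641 v=1.355885
1: F=-5.639233 v=6.759410
2: F=-36.851733 v=3.536831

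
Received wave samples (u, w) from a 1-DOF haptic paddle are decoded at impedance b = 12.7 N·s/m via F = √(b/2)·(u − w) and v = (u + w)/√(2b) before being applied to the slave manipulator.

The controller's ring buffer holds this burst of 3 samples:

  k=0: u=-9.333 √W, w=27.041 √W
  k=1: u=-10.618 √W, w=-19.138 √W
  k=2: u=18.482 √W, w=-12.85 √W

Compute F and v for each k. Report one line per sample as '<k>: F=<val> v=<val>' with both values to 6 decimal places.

k=0: u−w=-36.374000, u+w=17.708000; √(b/2)=2.519921, √(2b)=5.039841; F=2.519921×(-36.374)=-91.659593, v=17.708000/5.039841=3.513603
k=1: u−w=8.520000, u+w=-29.756000; √(b/2)=2.519921, √(2b)=5.039841; F=2.519921×8.52=21.469724, v=-29.756000/5.039841=-5.904154
k=2: u−w=31.332000, u+w=5.632000; √(b/2)=2.519921, √(2b)=5.039841; F=2.519921×31.332=78.954153, v=5.632000/5.039841=1.117496

0: F=-91.659593 v=3.513603
1: F=21.469724 v=-5.904154
2: F=78.954153 v=1.117496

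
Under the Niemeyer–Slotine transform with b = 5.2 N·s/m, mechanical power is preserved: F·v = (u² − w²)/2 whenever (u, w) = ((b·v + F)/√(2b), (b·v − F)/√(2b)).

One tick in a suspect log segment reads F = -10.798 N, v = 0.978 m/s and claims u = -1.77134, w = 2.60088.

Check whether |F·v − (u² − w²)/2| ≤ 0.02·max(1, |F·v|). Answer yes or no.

no

F·v = (-10.798)×0.978 = -10.56044 W.
(u² − w²)/2 = (3.13765 − 6.76458)/2 = -1.81347 W.
|Δ| = 8.74698;  2% of max(1, |F·v|) = 0.21121.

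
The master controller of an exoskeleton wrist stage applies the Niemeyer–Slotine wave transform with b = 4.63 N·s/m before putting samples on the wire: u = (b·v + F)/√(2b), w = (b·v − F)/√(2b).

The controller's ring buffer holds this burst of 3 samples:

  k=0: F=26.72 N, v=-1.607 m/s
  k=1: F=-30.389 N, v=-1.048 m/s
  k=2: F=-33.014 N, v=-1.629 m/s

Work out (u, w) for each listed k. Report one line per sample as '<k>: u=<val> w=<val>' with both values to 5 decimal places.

0: u=6.33567 w=-11.22581
1: u=-11.58099 w=8.39190
2: u=-13.32762 w=8.37053

k=0: b·v=4.63×(-1.607)=-7.44041; √(2b)=3.04302; u=(-7.44041+26.72)/3.04302=6.33567, w=(-7.44041−26.72)/3.04302=-11.22581
k=1: b·v=4.63×(-1.048)=-4.85224; √(2b)=3.04302; u=(-4.85224+(-30.389))/3.04302=-11.58099, w=(-4.85224−(-30.389))/3.04302=8.39190
k=2: b·v=4.63×(-1.629)=-7.54227; √(2b)=3.04302; u=(-7.54227+(-33.014))/3.04302=-13.32762, w=(-7.54227−(-33.014))/3.04302=8.37053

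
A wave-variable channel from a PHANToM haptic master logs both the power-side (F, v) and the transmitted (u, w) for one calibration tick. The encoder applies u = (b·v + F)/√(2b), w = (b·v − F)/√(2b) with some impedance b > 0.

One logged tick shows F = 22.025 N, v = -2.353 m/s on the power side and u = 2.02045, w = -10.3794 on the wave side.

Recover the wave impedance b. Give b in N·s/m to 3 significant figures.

b = 6.31 N·s/m

u + w = -8.35895;  u + w = √(2b)·v, so √(2b) = -8.35895/(-2.353) = 3.55246.
b = (√(2b))²/2 = 12.62001/2 = 6.31000.
(Check via u − w = 2F/√(2b): u − w = 12.39985, 2F/√(2b) = 12.39984.)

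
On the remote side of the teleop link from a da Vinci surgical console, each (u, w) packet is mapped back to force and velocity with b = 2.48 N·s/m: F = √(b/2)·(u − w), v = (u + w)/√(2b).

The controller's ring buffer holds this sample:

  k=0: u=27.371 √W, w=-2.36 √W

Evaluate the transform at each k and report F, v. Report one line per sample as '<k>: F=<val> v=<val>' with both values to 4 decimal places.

0: F=33.1070 v=11.2303

k=0: u−w=29.7310, u+w=25.0110; √(b/2)=1.1136, √(2b)=2.2271; F=1.1136×29.731=33.1070, v=25.0110/2.2271=11.2303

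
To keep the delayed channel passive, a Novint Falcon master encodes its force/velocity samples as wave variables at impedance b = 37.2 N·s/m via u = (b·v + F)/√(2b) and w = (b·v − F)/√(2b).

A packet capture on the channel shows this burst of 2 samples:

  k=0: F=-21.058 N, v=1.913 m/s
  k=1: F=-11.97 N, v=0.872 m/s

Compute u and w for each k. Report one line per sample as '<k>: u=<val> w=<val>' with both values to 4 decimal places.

k=0: b·v=37.2×1.913=71.1636; √(2b)=8.6255; u=(71.1636+(-21.058))/8.6255=5.8090, w=(71.1636−(-21.058))/8.6255=10.6917
k=1: b·v=37.2×0.872=32.4384; √(2b)=8.6255; u=(32.4384+(-11.97))/8.6255=2.3730, w=(32.4384−(-11.97))/8.6255=5.1485

0: u=5.8090 w=10.6917
1: u=2.3730 w=5.1485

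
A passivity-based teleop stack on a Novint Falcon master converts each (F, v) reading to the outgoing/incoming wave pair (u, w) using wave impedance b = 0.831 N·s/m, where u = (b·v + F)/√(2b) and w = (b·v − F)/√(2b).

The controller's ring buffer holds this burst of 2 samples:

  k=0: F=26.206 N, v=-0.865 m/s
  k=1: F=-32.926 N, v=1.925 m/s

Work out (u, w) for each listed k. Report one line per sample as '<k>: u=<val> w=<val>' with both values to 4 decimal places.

0: u=19.7700 w=-20.8851
1: u=-24.2993 w=26.7810

k=0: b·v=0.831×(-0.865)=-0.7188; √(2b)=1.2892; u=(-0.7188+26.206)/1.2892=19.7700, w=(-0.7188−26.206)/1.2892=-20.8851
k=1: b·v=0.831×1.925=1.5997; √(2b)=1.2892; u=(1.5997+(-32.926))/1.2892=-24.2993, w=(1.5997−(-32.926))/1.2892=26.7810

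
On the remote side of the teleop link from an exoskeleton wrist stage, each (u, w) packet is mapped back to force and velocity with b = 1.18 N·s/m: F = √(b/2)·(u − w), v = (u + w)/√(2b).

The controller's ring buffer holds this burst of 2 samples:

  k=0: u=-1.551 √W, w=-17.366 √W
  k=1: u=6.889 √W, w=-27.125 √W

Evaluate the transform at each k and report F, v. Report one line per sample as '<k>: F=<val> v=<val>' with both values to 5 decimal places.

k=0: u−w=15.81500, u+w=-18.91700; √(b/2)=0.76811, √(2b)=1.53623; F=0.76811×15.815=12.14773, v=-18.91700/1.53623=-12.31392
k=1: u−w=34.01400, u+w=-20.23600; √(b/2)=0.76811, √(2b)=1.53623; F=0.76811×34.014=26.12665, v=-20.23600/1.53623=-13.17251

0: F=12.14773 v=-12.31392
1: F=26.12665 v=-13.17251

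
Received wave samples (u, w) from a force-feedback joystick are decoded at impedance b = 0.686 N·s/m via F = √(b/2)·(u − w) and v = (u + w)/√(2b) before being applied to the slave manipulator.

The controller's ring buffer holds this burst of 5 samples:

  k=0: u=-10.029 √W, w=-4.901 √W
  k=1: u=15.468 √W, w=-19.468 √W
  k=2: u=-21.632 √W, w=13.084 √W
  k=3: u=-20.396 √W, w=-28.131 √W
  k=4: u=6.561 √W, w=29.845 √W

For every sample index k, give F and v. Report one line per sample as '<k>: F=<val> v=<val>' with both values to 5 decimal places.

0: F=-3.00327 v=-12.74626
1: F=20.46069 v=-3.41494
2: F=-20.33184 v=-7.29772
3: F=4.53010 v=-41.42918
4: F=-13.63655 v=31.08107

k=0: u−w=-5.12800, u+w=-14.93000; √(b/2)=0.58566, √(2b)=1.17132; F=0.58566×(-5.128)=-3.00327, v=-14.93000/1.17132=-12.74626
k=1: u−w=34.93600, u+w=-4.00000; √(b/2)=0.58566, √(2b)=1.17132; F=0.58566×34.936=20.46069, v=-4.00000/1.17132=-3.41494
k=2: u−w=-34.71600, u+w=-8.54800; √(b/2)=0.58566, √(2b)=1.17132; F=0.58566×(-34.716)=-20.33184, v=-8.54800/1.17132=-7.29772
k=3: u−w=7.73500, u+w=-48.52700; √(b/2)=0.58566, √(2b)=1.17132; F=0.58566×7.735=4.53010, v=-48.52700/1.17132=-41.42918
k=4: u−w=-23.28400, u+w=36.40600; √(b/2)=0.58566, √(2b)=1.17132; F=0.58566×(-23.284)=-13.63655, v=36.40600/1.17132=31.08107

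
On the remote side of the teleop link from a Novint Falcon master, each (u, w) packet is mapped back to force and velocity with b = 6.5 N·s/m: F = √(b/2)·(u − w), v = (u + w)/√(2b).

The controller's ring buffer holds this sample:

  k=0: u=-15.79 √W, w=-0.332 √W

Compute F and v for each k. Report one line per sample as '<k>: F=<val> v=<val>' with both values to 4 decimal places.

0: F=-27.8673 v=-4.4714

k=0: u−w=-15.4580, u+w=-16.1220; √(b/2)=1.8028, √(2b)=3.6056; F=1.8028×(-15.458)=-27.8673, v=-16.1220/3.6056=-4.4714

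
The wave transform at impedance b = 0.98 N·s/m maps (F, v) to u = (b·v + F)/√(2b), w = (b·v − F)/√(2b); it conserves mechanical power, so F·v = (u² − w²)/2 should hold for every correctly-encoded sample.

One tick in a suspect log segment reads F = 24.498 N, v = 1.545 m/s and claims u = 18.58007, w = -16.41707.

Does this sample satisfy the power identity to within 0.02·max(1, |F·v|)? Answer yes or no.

F·v = 24.498×1.545 = 37.84941 W.
(u² − w²)/2 = (345.21900 − 269.52019)/2 = 37.84941 W.
|Δ| = 0.00000;  2% of max(1, |F·v|) = 0.75699.

yes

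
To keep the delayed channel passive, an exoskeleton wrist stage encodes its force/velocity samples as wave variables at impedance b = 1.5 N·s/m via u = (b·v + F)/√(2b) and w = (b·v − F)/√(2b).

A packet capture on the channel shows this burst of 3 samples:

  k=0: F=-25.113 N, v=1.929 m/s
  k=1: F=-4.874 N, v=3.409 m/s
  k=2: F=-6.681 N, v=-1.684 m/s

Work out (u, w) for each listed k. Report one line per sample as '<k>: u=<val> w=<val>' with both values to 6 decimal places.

0: u=-12.828434 w=16.169560
1: u=0.138275 w=5.766286
2: u=-5.315664 w=2.398890

k=0: b·v=1.5×1.929=2.893500; √(2b)=1.732051; u=(2.893500+(-25.113))/1.732051=-12.828434, w=(2.893500−(-25.113))/1.732051=16.169560
k=1: b·v=1.5×3.409=5.113500; √(2b)=1.732051; u=(5.113500+(-4.874))/1.732051=0.138275, w=(5.113500−(-4.874))/1.732051=5.766286
k=2: b·v=1.5×(-1.684)=-2.526000; √(2b)=1.732051; u=(-2.526000+(-6.681))/1.732051=-5.315664, w=(-2.526000−(-6.681))/1.732051=2.398890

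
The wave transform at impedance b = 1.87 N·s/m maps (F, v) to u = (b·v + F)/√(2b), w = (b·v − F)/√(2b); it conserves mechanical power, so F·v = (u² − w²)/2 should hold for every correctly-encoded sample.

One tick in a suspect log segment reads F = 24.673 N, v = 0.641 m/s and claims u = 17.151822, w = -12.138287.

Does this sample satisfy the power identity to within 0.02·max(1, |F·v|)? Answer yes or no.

F·v = 24.673×0.641 = 15.815393 W.
(u² − w²)/2 = (294.184998 − 147.338011)/2 = 73.423493 W.
|Δ| = 57.608100;  2% of max(1, |F·v|) = 0.316308.

no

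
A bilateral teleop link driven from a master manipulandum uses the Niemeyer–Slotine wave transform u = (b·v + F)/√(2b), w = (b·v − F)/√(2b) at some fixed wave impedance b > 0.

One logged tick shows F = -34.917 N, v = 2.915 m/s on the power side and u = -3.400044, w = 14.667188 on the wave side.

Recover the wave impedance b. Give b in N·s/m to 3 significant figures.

b = 7.47 N·s/m

u + w = 11.267144;  u + w = √(2b)·v, so √(2b) = 11.267144/2.915 = 3.865230.
b = (√(2b))²/2 = 14.939999/2 = 7.470000.
(Check via u − w = 2F/√(2b): u − w = -18.067232, 2F/√(2b) = -18.067232.)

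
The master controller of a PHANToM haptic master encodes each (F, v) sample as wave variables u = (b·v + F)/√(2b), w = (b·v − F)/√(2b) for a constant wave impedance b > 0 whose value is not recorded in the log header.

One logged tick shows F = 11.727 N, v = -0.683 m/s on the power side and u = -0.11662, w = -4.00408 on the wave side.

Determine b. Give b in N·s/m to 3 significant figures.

b = 18.2 N·s/m

u + w = -4.12070;  u + w = √(2b)·v, so √(2b) = -4.12070/(-0.683) = 6.03324.
b = (√(2b))²/2 = 36.39993/2 = 18.19997.
(Check via u − w = 2F/√(2b): u − w = 3.88746, 2F/√(2b) = 3.88747.)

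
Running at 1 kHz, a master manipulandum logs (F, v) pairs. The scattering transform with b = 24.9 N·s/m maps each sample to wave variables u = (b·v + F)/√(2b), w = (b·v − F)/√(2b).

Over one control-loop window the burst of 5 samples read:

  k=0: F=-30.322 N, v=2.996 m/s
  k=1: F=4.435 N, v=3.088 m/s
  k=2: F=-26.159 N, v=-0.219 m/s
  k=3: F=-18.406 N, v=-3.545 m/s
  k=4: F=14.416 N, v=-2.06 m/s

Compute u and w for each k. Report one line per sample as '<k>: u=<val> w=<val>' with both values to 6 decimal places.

k=0: b·v=24.9×2.996=74.600400; √(2b)=7.056912; u=(74.600400+(-30.322))/7.056912=6.274473, w=(74.600400−(-30.322))/7.056912=14.868034
k=1: b·v=24.9×3.088=76.891200; √(2b)=7.056912; u=(76.891200+4.435)/7.056912=11.524333, w=(76.891200−4.435)/7.056912=10.267409
k=2: b·v=24.9×(-0.219)=-5.453100; √(2b)=7.056912; u=(-5.453100+(-26.159))/7.056912=-4.479594, w=(-5.453100−(-26.159))/7.056912=2.934131
k=3: b·v=24.9×(-3.545)=-88.270500; √(2b)=7.056912; u=(-88.270500+(-18.406))/7.056912=-15.116599, w=(-88.270500−(-18.406))/7.056912=-9.900152
k=4: b·v=24.9×(-2.06)=-51.294000; √(2b)=7.056912; u=(-51.294000+14.416)/7.056912=-5.225799, w=(-51.294000−14.416)/7.056912=-9.311439

0: u=6.274473 w=14.868034
1: u=11.524333 w=10.267409
2: u=-4.479594 w=2.934131
3: u=-15.116599 w=-9.900152
4: u=-5.225799 w=-9.311439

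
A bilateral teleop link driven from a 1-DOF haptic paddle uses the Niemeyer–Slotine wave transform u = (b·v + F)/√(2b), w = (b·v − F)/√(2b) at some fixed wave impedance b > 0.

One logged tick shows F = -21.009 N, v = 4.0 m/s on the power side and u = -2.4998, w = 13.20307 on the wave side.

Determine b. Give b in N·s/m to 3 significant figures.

b = 3.58 N·s/m

u + w = 10.70327;  u + w = √(2b)·v, so √(2b) = 10.70327/4.0 = 2.67582.
b = (√(2b))²/2 = 7.16000/2 = 3.58000.
(Check via u − w = 2F/√(2b): u − w = -15.70287, 2F/√(2b) = -15.70286.)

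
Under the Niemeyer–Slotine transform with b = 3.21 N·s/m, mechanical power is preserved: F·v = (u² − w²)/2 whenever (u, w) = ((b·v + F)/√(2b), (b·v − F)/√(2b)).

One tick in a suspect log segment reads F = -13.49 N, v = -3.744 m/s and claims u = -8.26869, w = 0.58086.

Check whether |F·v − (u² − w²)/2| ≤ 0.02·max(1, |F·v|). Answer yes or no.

F·v = (-13.49)×(-3.744) = 50.5066 W.
(u² − w²)/2 = (68.3712 − 0.3374)/2 = 34.0169 W.
|Δ| = 16.4896;  2% of max(1, |F·v|) = 1.0101.

no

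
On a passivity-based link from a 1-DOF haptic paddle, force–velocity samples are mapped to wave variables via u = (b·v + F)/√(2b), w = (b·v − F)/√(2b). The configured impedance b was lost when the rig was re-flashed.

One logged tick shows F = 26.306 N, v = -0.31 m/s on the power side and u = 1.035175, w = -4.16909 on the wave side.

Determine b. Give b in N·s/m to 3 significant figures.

b = 51.1 N·s/m

u + w = -3.133915;  u + w = √(2b)·v, so √(2b) = -3.133915/(-0.31) = 10.109403.
b = (√(2b))²/2 = 102.200034/2 = 51.100017.
(Check via u − w = 2F/√(2b): u − w = 5.204265, 2F/√(2b) = 5.204264.)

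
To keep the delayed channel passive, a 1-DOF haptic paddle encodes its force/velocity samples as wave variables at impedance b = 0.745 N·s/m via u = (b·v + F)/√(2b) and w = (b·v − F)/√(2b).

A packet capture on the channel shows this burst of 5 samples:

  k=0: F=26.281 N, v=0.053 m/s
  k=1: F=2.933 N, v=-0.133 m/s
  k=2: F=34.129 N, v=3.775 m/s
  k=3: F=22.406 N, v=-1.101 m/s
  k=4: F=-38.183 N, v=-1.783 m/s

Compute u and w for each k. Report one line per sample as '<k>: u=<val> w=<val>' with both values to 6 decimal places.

k=0: b·v=0.745×0.053=0.039485; √(2b)=1.220656; u=(0.039485+26.281)/1.220656=21.562581, w=(0.039485−26.281)/1.220656=-21.497887
k=1: b·v=0.745×(-0.133)=-0.099085; √(2b)=1.220656; u=(-0.099085+2.933)/1.220656=2.321634, w=(-0.099085−2.933)/1.220656=-2.483981
k=2: b·v=0.745×3.775=2.812375; √(2b)=1.220656; u=(2.812375+34.129)/1.220656=30.263554, w=(2.812375−34.129)/1.220656=-25.655579
k=3: b·v=0.745×(-1.101)=-0.820245; √(2b)=1.220656; u=(-0.820245+22.406)/1.220656=17.683740, w=(-0.820245−22.406)/1.220656=-19.027681
k=4: b·v=0.745×(-1.783)=-1.328335; √(2b)=1.220656; u=(-1.328335+(-38.183))/1.220656=-32.368947, w=(-1.328335−(-38.183))/1.220656=30.192518

0: u=21.562581 w=-21.497887
1: u=2.321634 w=-2.483981
2: u=30.263554 w=-25.655579
3: u=17.683740 w=-19.027681
4: u=-32.368947 w=30.192518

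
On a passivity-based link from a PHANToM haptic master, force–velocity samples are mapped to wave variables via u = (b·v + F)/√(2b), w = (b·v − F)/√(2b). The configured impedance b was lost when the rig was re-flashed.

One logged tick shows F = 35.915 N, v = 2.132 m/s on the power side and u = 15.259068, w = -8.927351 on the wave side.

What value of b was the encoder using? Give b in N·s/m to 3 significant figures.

u + w = 6.331717;  u + w = √(2b)·v, so √(2b) = 6.331717/2.132 = 2.969848.
b = (√(2b))²/2 = 8.820000/2 = 4.410000.
(Check via u − w = 2F/√(2b): u − w = 24.186419, 2F/√(2b) = 24.186419.)

b = 4.41 N·s/m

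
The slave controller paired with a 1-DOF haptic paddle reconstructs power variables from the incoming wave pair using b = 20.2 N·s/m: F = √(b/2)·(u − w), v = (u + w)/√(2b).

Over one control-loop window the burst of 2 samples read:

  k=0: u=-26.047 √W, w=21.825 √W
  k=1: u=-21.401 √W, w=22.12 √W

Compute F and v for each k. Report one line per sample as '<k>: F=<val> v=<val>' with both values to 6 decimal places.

k=0: u−w=-47.872000, u+w=-4.222000; √(b/2)=3.178050, √(2b)=6.356099; F=3.178050×(-47.872)=-152.139596, v=-4.222000/6.356099=-0.664244
k=1: u−w=-43.521000, u+w=0.719000; √(b/2)=3.178050, √(2b)=6.356099; F=3.178050×(-43.521)=-138.311902, v=0.719000/6.356099=0.113120

0: F=-152.139596 v=-0.664244
1: F=-138.311902 v=0.113120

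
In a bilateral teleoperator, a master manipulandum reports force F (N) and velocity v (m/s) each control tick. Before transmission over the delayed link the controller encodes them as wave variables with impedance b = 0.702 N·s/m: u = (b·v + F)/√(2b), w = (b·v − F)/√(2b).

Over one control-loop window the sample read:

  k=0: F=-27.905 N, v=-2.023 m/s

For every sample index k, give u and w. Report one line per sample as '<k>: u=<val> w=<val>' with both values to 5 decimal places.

k=0: b·v=0.702×(-2.023)=-1.42015; √(2b)=1.18491; u=(-1.42015+(-27.905))/1.18491=-24.74894, w=(-1.42015−(-27.905))/1.18491=22.35188

0: u=-24.74894 w=22.35188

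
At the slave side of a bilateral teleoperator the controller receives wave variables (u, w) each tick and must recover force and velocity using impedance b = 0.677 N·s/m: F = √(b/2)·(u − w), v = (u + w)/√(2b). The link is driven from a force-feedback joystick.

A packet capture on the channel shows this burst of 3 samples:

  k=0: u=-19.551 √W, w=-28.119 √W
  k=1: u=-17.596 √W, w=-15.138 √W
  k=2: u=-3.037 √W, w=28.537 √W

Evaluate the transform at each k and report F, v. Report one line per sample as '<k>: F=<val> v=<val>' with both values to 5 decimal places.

0: F=4.98493 v=-40.96716
1: F=-1.43008 v=-28.13130
2: F=-18.36999 v=21.91446

k=0: u−w=8.56800, u+w=-47.67000; √(b/2)=0.58181, √(2b)=1.16362; F=0.58181×8.568=4.98493, v=-47.67000/1.16362=-40.96716
k=1: u−w=-2.45800, u+w=-32.73400; √(b/2)=0.58181, √(2b)=1.16362; F=0.58181×(-2.458)=-1.43008, v=-32.73400/1.16362=-28.13130
k=2: u−w=-31.57400, u+w=25.50000; √(b/2)=0.58181, √(2b)=1.16362; F=0.58181×(-31.574)=-18.36999, v=25.50000/1.16362=21.91446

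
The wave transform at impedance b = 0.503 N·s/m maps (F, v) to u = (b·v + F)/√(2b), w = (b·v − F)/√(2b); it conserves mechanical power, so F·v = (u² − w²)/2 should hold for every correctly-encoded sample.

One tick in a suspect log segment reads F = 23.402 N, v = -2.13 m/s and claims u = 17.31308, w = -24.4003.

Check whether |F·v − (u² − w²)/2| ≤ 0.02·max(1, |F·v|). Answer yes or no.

F·v = 23.402×(-2.13) = -49.84626 W.
(u² − w²)/2 = (299.74274 − 595.37464)/2 = -147.81595 W.
|Δ| = 97.96969;  2% of max(1, |F·v|) = 0.99693.

no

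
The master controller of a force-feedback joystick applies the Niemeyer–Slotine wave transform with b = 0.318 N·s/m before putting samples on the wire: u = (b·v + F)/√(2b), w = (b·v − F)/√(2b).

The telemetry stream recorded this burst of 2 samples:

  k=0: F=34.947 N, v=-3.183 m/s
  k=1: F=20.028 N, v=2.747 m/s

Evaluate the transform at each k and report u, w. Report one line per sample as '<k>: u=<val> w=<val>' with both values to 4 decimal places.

k=0: b·v=0.318×(-3.183)=-1.0122; √(2b)=0.7975; u=(-1.0122+34.947)/0.7975=42.5517, w=(-1.0122−34.947)/0.7975=-45.0901
k=1: b·v=0.318×2.747=0.8735; √(2b)=0.7975; u=(0.8735+20.028)/0.7975=26.2090, w=(0.8735−20.028)/0.7975=-24.0182

0: u=42.5517 w=-45.0901
1: u=26.2090 w=-24.0182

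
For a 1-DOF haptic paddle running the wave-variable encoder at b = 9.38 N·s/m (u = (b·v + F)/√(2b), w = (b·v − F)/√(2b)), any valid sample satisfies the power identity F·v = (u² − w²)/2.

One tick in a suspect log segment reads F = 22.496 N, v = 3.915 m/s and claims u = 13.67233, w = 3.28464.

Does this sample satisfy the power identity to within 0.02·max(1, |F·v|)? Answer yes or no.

yes

F·v = 22.496×3.915 = 88.07184 W.
(u² − w²)/2 = (186.93261 − 10.78886)/2 = 88.07187 W.
|Δ| = 0.00003;  2% of max(1, |F·v|) = 1.76144.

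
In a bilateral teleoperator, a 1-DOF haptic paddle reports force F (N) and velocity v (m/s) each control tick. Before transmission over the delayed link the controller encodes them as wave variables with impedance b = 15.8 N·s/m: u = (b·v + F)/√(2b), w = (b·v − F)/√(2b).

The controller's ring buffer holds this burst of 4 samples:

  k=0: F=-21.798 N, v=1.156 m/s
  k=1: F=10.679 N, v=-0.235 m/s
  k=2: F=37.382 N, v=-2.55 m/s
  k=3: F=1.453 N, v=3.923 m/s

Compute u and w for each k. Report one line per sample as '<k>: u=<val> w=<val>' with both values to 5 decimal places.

k=0: b·v=15.8×1.156=18.26480; √(2b)=5.62139; u=(18.26480+(-21.798))/5.62139=-0.62853, w=(18.26480−(-21.798))/5.62139=7.12685
k=1: b·v=15.8×(-0.235)=-3.71300; √(2b)=5.62139; u=(-3.71300+10.679)/5.62139=1.23920, w=(-3.71300−10.679)/5.62139=-2.56022
k=2: b·v=15.8×(-2.55)=-40.29000; √(2b)=5.62139; u=(-40.29000+37.382)/5.62139=-0.51731, w=(-40.29000−37.382)/5.62139=-13.81723
k=3: b·v=15.8×3.923=61.98340; √(2b)=5.62139; u=(61.98340+1.453)/5.62139=11.28483, w=(61.98340−1.453)/5.62139=10.76787

0: u=-0.62853 w=7.12685
1: u=1.23920 w=-2.56022
2: u=-0.51731 w=-13.81723
3: u=11.28483 w=10.76787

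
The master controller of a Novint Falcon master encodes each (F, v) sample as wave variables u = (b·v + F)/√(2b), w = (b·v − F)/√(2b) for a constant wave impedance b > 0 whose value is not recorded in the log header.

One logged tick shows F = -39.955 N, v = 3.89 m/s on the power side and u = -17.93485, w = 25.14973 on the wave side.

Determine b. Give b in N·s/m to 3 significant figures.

u + w = 7.2149;  u + w = √(2b)·v, so √(2b) = 7.2149/3.89 = 1.8547.
b = (√(2b))²/2 = 3.4400/2 = 1.7200.
(Check via u − w = 2F/√(2b): u − w = -43.0846, 2F/√(2b) = -43.0846.)

b = 1.72 N·s/m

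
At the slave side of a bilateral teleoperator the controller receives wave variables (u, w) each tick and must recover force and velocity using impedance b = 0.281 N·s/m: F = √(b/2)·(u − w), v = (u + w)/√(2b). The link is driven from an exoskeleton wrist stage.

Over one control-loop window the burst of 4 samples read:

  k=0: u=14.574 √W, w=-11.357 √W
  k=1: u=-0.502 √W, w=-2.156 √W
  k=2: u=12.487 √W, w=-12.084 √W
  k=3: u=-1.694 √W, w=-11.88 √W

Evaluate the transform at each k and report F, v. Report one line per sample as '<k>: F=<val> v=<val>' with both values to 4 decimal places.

0: F=9.7198 v=4.2912
1: F=0.6200 v=-3.5456
2: F=9.2100 v=0.5376
3: F=3.8181 v=-18.1067

k=0: u−w=25.9310, u+w=3.2170; √(b/2)=0.3748, √(2b)=0.7497; F=0.3748×25.931=9.7198, v=3.2170/0.7497=4.2912
k=1: u−w=1.6540, u+w=-2.6580; √(b/2)=0.3748, √(2b)=0.7497; F=0.3748×1.654=0.6200, v=-2.6580/0.7497=-3.5456
k=2: u−w=24.5710, u+w=0.4030; √(b/2)=0.3748, √(2b)=0.7497; F=0.3748×24.571=9.2100, v=0.4030/0.7497=0.5376
k=3: u−w=10.1860, u+w=-13.5740; √(b/2)=0.3748, √(2b)=0.7497; F=0.3748×10.186=3.8181, v=-13.5740/0.7497=-18.1067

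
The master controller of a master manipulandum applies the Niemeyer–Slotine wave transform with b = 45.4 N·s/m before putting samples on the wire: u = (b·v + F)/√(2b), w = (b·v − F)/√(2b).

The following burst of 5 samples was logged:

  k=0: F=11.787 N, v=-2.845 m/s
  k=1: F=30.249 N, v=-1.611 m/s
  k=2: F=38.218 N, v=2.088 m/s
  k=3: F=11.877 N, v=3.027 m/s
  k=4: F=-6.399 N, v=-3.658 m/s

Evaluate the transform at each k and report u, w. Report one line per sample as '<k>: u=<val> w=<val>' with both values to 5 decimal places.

k=0: b·v=45.4×(-2.845)=-129.16300; √(2b)=9.52890; u=(-129.16300+11.787)/9.52890=-12.31789, w=(-129.16300−11.787)/9.52890=-14.79184
k=1: b·v=45.4×(-1.611)=-73.13940; √(2b)=9.52890; u=(-73.13940+30.249)/9.52890=-4.50108, w=(-73.13940−30.249)/9.52890=-10.84998
k=2: b·v=45.4×2.088=94.79520; √(2b)=9.52890; u=(94.79520+38.218)/9.52890=13.95892, w=(94.79520−38.218)/9.52890=5.93743
k=3: b·v=45.4×3.027=137.42580; √(2b)=9.52890; u=(137.42580+11.877)/9.52890=15.66841, w=(137.42580−11.877)/9.52890=13.17558
k=4: b·v=45.4×(-3.658)=-166.07320; √(2b)=9.52890; u=(-166.07320+(-6.399))/9.52890=-18.09990, w=(-166.07320−(-6.399))/9.52890=-16.75683

0: u=-12.31789 w=-14.79184
1: u=-4.50108 w=-10.84998
2: u=13.95892 w=5.93743
3: u=15.66841 w=13.17558
4: u=-18.09990 w=-16.75683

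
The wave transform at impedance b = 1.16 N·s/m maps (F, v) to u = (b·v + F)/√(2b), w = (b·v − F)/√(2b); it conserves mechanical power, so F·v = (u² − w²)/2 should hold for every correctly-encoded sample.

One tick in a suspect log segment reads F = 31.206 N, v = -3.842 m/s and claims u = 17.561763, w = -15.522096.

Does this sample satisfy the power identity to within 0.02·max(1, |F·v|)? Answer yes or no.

F·v = 31.206×(-3.842) = -119.893452 W.
(u² − w²)/2 = (308.415520 − 240.935464)/2 = 33.740028 W.
|Δ| = 153.633480;  2% of max(1, |F·v|) = 2.397869.

no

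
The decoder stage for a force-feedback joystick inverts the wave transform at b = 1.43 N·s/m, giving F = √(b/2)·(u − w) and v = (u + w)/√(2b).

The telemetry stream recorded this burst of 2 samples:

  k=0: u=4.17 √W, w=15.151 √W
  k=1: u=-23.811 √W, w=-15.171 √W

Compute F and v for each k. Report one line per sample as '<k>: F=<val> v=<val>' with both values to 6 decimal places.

0: F=-9.285278 v=11.424747
1: F=-7.305783 v=-23.050540

k=0: u−w=-10.981000, u+w=19.321000; √(b/2)=0.845577, √(2b)=1.691153; F=0.845577×(-10.981)=-9.285278, v=19.321000/1.691153=11.424747
k=1: u−w=-8.640000, u+w=-38.982000; √(b/2)=0.845577, √(2b)=1.691153; F=0.845577×(-8.64)=-7.305783, v=-38.982000/1.691153=-23.050540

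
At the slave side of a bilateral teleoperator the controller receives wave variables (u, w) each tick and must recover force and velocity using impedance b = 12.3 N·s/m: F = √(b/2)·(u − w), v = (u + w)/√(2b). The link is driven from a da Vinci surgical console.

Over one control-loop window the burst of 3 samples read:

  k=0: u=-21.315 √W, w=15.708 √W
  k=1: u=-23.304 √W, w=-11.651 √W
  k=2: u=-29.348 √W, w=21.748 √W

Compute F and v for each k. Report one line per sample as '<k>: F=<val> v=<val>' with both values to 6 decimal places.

0: F=-91.814054 v=-1.130480
1: F=-28.898500 v=-7.047608
2: F=-126.713959 v=-1.532308

k=0: u−w=-37.023000, u+w=-5.607000; √(b/2)=2.479919, √(2b)=4.959839; F=2.479919×(-37.023)=-91.814054, v=-5.607000/4.959839=-1.130480
k=1: u−w=-11.653000, u+w=-34.955000; √(b/2)=2.479919, √(2b)=4.959839; F=2.479919×(-11.653)=-28.898500, v=-34.955000/4.959839=-7.047608
k=2: u−w=-51.096000, u+w=-7.600000; √(b/2)=2.479919, √(2b)=4.959839; F=2.479919×(-51.096)=-126.713959, v=-7.600000/4.959839=-1.532308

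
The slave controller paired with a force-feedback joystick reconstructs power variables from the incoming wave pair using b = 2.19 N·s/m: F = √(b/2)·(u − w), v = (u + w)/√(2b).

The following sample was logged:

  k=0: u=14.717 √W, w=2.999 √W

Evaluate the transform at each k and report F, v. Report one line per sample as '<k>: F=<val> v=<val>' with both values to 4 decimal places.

0: F=12.2620 v=8.4650

k=0: u−w=11.7180, u+w=17.7160; √(b/2)=1.0464, √(2b)=2.0928; F=1.0464×11.718=12.2620, v=17.7160/2.0928=8.4650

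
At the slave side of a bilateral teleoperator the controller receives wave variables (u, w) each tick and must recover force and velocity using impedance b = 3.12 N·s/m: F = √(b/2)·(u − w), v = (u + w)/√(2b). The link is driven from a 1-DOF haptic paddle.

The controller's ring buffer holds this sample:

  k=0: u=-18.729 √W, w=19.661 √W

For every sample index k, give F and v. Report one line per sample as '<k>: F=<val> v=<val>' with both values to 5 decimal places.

k=0: u−w=-38.39000, u+w=0.93200; √(b/2)=1.24900, √(2b)=2.49800; F=1.24900×(-38.39)=-47.94909, v=0.93200/2.49800=0.37310

0: F=-47.94909 v=0.37310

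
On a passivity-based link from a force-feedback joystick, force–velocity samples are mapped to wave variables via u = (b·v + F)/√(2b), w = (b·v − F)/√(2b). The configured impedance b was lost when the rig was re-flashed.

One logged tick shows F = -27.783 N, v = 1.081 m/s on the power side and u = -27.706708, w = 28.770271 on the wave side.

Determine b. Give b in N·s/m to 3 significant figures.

b = 0.484 N·s/m

u + w = 1.063563;  u + w = √(2b)·v, so √(2b) = 1.063563/1.081 = 0.983870.
b = (√(2b))²/2 = 0.967999/2 = 0.484000.
(Check via u − w = 2F/√(2b): u − w = -56.476979, 2F/√(2b) = -56.476999.)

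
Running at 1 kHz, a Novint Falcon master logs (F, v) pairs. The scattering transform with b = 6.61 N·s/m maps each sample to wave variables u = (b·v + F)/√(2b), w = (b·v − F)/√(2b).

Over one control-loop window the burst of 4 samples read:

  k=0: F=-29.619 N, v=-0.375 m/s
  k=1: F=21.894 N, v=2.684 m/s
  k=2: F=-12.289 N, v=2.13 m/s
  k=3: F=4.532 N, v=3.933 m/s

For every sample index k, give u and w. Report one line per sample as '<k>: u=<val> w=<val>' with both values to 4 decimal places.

k=0: b·v=6.61×(-0.375)=-2.4788; √(2b)=3.6359; u=(-2.4788+(-29.619))/3.6359=-8.8279, w=(-2.4788−(-29.619))/3.6359=7.4645
k=1: b·v=6.61×2.684=17.7412; √(2b)=3.6359; u=(17.7412+21.894)/3.6359=10.9010, w=(17.7412−21.894)/3.6359=-1.1421
k=2: b·v=6.61×2.13=14.0793; √(2b)=3.6359; u=(14.0793+(-12.289))/3.6359=0.4924, w=(14.0793−(-12.289))/3.6359=7.2521
k=3: b·v=6.61×3.933=25.9971; √(2b)=3.6359; u=(25.9971+4.532)/3.6359=8.3965, w=(25.9971−4.532)/3.6359=5.9036

0: u=-8.8279 w=7.4645
1: u=10.9010 w=-1.1421
2: u=0.4924 w=7.2521
3: u=8.3965 w=5.9036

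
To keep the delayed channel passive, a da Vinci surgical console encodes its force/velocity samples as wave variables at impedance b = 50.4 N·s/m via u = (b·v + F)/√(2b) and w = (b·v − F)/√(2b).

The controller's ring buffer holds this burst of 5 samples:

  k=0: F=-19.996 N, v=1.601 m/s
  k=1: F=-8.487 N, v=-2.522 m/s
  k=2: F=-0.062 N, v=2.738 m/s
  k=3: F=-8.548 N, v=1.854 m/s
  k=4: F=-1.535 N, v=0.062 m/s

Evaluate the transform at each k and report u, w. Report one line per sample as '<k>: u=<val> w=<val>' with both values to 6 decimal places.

k=0: b·v=50.4×1.601=80.690400; √(2b)=10.039920; u=(80.690400+(-19.996))/10.039920=6.045307, w=(80.690400−(-19.996))/10.039920=10.028605
k=1: b·v=50.4×(-2.522)=-127.108800; √(2b)=10.039920; u=(-127.108800+(-8.487))/10.039920=-13.505665, w=(-127.108800−(-8.487))/10.039920=-11.815014
k=2: b·v=50.4×2.738=137.995200; √(2b)=10.039920; u=(137.995200+(-0.062))/10.039920=13.738476, w=(137.995200−(-0.062))/10.039920=13.750826
k=3: b·v=50.4×1.854=93.441600; √(2b)=10.039920; u=(93.441600+(-8.548))/10.039920=8.455605, w=(93.441600−(-8.548))/10.039920=10.158407
k=4: b·v=50.4×0.062=3.124800; √(2b)=10.039920; u=(3.124800+(-1.535))/10.039920=0.158348, w=(3.124800−(-1.535))/10.039920=0.464127

0: u=6.045307 w=10.028605
1: u=-13.505665 w=-11.815014
2: u=13.738476 w=13.750826
3: u=8.455605 w=10.158407
4: u=0.158348 w=0.464127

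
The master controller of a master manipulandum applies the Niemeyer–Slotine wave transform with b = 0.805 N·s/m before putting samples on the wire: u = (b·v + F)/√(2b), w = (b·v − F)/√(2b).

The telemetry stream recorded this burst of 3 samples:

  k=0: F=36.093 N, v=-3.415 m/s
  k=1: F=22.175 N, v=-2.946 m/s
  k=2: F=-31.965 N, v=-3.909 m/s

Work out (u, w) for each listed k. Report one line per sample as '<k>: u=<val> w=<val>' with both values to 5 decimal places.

0: u=26.27869 w=-30.61184
1: u=15.60732 w=-19.34538
2: u=-27.67193 w=22.71197

k=0: b·v=0.805×(-3.415)=-2.74908; √(2b)=1.26886; u=(-2.74908+36.093)/1.26886=26.27869, w=(-2.74908−36.093)/1.26886=-30.61184
k=1: b·v=0.805×(-2.946)=-2.37153; √(2b)=1.26886; u=(-2.37153+22.175)/1.26886=15.60732, w=(-2.37153−22.175)/1.26886=-19.34538
k=2: b·v=0.805×(-3.909)=-3.14675; √(2b)=1.26886; u=(-3.14675+(-31.965))/1.26886=-27.67193, w=(-3.14675−(-31.965))/1.26886=22.71197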